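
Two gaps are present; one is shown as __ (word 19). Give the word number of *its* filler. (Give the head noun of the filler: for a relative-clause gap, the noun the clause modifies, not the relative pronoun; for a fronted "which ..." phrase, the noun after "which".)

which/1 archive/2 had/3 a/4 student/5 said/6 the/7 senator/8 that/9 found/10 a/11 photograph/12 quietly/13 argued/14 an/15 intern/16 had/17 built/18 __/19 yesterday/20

2

The marked gap is the direct object of "built".
Its filler is the fronted wh-phrase "which archive", at word 2.
(The other dependency links word 8 to a gap after word 9.)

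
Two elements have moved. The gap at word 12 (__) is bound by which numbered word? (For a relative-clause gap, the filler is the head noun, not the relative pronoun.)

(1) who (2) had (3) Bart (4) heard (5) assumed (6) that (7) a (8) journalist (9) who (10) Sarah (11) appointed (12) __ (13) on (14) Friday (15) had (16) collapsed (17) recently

The marked gap is inside the relative clause, the direct object of "appointed".
Its filler is the head noun "journalist" (via "who"), at word 8.
(The other dependency links word 1 to a gap after word 4.)

8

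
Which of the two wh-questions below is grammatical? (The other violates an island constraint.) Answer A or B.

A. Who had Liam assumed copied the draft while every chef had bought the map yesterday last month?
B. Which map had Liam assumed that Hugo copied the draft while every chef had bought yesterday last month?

In B, the wh-phrase is extracted from inside an adjunct island (introduced by "while"), which blocks movement.
In A, the extraction path crosses only that-complement boundaries, which are transparent.
So A is grammatical.

A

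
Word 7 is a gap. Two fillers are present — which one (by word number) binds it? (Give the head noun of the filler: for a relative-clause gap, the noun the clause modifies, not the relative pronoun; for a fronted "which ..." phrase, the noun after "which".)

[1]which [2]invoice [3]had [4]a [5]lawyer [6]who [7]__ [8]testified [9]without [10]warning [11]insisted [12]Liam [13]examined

5

The marked gap is inside the relative clause, the subject of "testified".
Its filler is the head noun "lawyer" (via "who"), at word 5.
(The other dependency links word 2 to a gap after word 13.)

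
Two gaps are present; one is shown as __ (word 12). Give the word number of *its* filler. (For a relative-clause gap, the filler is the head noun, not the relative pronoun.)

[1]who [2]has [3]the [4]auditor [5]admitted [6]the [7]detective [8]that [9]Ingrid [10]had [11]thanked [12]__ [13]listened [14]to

The marked gap is inside the relative clause, the direct object of "thanked".
Its filler is the head noun "detective" (via "that"), at word 7.
(The other dependency links word 1 to a gap after word 14.)

7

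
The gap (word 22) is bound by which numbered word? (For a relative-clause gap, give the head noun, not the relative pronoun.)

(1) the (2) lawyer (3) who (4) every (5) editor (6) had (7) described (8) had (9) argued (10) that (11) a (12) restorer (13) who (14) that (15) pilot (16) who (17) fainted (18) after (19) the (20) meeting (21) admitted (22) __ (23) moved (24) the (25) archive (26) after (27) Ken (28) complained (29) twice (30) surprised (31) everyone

The gap at 22 is the subject of "moved", inside a relative clause.
The relative pronoun is "who" (word 13); it is bound by the head noun immediately before it.
Its filler is the head noun "restorer", at word 12.

12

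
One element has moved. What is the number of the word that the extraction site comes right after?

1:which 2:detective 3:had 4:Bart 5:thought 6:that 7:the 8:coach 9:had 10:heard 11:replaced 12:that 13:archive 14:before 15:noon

The displaced element is "which detective" (word 2).
It is linked across 2 clause boundaries (that → Ø).
It functions as the subject of "replaced", so the gap sits immediately after word 10 ("heard").
Base order: Bart had thought that the coach had heard that which detective replaced that archive before noon.

10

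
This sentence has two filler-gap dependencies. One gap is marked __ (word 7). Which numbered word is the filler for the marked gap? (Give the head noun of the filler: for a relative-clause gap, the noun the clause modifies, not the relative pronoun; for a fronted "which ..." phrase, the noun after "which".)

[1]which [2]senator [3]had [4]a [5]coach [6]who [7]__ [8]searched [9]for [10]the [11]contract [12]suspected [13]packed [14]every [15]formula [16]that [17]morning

The marked gap is inside the relative clause, the subject of "searched".
Its filler is the head noun "coach" (via "who"), at word 5.
(The other dependency links word 2 to a gap after word 12.)

5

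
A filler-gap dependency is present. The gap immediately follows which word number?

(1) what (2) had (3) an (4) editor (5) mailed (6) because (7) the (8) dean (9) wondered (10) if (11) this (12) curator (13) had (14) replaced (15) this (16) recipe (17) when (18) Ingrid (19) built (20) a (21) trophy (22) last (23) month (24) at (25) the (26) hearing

The displaced element is "what" (word 1).
It functions as the direct object of "mailed", so the gap sits immediately after word 5 ("mailed").
Base order: An editor had mailed what because the dean wondered if this curator had replaced this recipe when Ingrid built a trophy last month at the hearing.

5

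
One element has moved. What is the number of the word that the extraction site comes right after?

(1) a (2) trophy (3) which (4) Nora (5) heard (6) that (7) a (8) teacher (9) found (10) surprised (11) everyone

The displaced element is "a trophy" (word 2).
It is linked across 1 clause boundary (that).
It functions as the direct object of "found", so the gap sits immediately after word 9 ("found").
Base order: Nora heard that a teacher found a trophy.

9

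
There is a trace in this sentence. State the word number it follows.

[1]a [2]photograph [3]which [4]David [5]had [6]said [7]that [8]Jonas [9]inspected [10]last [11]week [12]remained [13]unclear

9

The displaced element is "a photograph" (word 2).
It is linked across 1 clause boundary (that).
It functions as the direct object of "inspected", so the gap sits immediately after word 9 ("inspected").
Base order: David had said that Jonas inspected a photograph last week.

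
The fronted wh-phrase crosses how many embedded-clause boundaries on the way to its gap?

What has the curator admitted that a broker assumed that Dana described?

2

"what" is extracted from the object of "described".
Boundaries crossed, outermost first: [that], [that] — 2 in total.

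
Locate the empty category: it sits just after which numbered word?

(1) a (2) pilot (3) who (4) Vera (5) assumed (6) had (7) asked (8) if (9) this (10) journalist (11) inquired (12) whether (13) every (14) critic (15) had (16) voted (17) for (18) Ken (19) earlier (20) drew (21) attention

5

The displaced element is "a pilot" (word 2).
It is linked across 1 clause boundary (Ø).
It functions as the subject of "asked", so the gap sits immediately after word 5 ("assumed").
Base order: Vera assumed that a pilot had asked if this journalist inquired whether every critic had voted for Ken earlier.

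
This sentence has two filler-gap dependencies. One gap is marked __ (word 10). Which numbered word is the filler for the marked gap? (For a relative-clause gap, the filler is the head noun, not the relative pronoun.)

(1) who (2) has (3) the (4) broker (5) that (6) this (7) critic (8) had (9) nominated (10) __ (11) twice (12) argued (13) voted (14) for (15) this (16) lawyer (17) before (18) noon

The marked gap is inside the relative clause, the direct object of "nominated".
Its filler is the head noun "broker" (via "that"), at word 4.
(The other dependency links word 1 to a gap after word 12.)

4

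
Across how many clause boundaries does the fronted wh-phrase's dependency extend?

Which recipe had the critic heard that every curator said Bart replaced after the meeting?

2

"which recipe" is extracted from the object of "replaced".
Boundaries crossed, outermost first: [that], [Ø] — 2 in total.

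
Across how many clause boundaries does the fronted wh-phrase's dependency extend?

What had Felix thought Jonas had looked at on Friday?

"what" is extracted from the PP object of "looked".
Boundaries crossed, outermost first: [Ø] — 1 in total.

1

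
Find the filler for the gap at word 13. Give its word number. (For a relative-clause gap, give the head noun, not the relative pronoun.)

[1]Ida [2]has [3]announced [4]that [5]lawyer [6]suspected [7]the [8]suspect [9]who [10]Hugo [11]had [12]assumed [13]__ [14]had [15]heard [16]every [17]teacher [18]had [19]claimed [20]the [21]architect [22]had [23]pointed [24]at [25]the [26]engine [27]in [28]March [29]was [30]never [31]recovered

The gap at 13 is the subject of "heard", inside a relative clause.
The relative pronoun is "who" (word 9); it is bound by the head noun immediately before it.
Its filler is the head noun "suspect", at word 8.

8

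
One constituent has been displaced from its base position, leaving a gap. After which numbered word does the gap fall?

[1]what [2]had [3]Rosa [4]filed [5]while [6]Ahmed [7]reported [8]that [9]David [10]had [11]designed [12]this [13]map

The displaced element is "what" (word 1).
It functions as the direct object of "filed", so the gap sits immediately after word 4 ("filed").
Base order: Rosa had filed what while Ahmed reported that David had designed this map.

4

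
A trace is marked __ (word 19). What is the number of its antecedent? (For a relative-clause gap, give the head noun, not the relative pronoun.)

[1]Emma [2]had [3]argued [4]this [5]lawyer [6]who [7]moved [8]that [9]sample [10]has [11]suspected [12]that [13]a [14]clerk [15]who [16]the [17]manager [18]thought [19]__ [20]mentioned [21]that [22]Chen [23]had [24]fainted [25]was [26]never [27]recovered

14

The gap at 19 is the subject of "mentioned", inside a relative clause.
The relative pronoun is "who" (word 15); it is bound by the head noun immediately before it.
Its filler is the head noun "clerk", at word 14.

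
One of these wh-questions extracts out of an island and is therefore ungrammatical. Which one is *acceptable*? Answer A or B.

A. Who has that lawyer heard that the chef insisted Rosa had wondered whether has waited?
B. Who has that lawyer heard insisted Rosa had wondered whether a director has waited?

B

In A, the wh-phrase is extracted from inside a wh-island (introduced by "whether"), which blocks movement.
In B, the extraction path crosses only that-complement boundaries, which are transparent.
So B is grammatical.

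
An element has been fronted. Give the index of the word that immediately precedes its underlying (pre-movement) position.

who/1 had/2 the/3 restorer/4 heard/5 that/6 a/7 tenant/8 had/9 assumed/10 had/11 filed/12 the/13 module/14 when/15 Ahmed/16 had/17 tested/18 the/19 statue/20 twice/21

The displaced element is "who" (word 1).
It is linked across 2 clause boundaries (that → Ø).
It functions as the subject of "filed", so the gap sits immediately after word 10 ("assumed").
Base order: The restorer had heard that a tenant had assumed who had filed the module when Ahmed had tested the statue twice.

10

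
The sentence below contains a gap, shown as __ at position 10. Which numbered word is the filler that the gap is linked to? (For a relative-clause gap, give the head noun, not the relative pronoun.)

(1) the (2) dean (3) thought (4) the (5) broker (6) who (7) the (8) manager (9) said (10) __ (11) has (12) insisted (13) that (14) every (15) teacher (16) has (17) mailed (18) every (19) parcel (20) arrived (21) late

The gap at 10 is the subject of "insisted", inside a relative clause.
The relative pronoun is "who" (word 6); it is bound by the head noun immediately before it.
Its filler is the head noun "broker", at word 5.

5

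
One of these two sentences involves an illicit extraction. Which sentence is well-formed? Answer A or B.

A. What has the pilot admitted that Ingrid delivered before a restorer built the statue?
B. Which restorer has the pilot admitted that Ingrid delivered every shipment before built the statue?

In B, the wh-phrase is extracted from inside an adjunct island (introduced by "before"), which blocks movement.
In A, the extraction path crosses only that-complement boundaries, which are transparent.
So A is grammatical.

A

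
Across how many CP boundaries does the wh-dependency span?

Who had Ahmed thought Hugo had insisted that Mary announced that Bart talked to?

3

"who" is extracted from the PP object of "talked".
Boundaries crossed, outermost first: [Ø], [that], [that] — 3 in total.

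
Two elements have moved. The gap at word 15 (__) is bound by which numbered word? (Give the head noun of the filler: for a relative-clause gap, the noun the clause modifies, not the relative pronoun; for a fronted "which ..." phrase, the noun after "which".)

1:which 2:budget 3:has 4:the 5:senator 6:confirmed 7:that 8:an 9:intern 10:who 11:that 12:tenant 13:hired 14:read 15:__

The marked gap is the direct object of "read".
Its filler is the fronted wh-phrase "which budget", at word 2.
(The other dependency links word 9 to a gap after word 13.)

2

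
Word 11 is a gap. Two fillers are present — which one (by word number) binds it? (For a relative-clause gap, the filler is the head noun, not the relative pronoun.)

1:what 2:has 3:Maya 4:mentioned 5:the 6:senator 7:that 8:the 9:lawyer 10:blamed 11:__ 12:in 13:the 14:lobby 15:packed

The marked gap is inside the relative clause, the direct object of "blamed".
Its filler is the head noun "senator" (via "that"), at word 6.
(The other dependency links word 1 to a gap after word 15.)

6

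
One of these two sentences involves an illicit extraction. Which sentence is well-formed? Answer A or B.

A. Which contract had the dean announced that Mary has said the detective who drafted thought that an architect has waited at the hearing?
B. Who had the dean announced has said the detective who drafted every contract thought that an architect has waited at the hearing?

In A, the wh-phrase is extracted from inside a complex-NP island (relative clause) (introduced by "who"), which blocks movement.
In B, the extraction path crosses only that-complement boundaries, which are transparent.
So B is grammatical.

B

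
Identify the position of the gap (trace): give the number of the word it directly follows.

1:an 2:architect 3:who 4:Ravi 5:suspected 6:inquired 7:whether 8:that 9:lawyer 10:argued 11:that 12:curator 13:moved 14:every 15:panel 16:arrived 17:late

The displaced element is "an architect" (word 2).
It is linked across 1 clause boundary (Ø).
It functions as the subject of "inquired", so the gap sits immediately after word 5 ("suspected").
Base order: Ravi suspected that an architect inquired whether that lawyer argued that curator moved every panel.

5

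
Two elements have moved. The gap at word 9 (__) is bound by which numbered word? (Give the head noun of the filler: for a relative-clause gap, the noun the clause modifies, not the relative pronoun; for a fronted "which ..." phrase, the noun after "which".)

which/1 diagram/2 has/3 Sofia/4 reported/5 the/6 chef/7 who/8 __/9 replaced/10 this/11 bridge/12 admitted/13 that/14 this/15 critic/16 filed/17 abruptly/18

The marked gap is inside the relative clause, the subject of "replaced".
Its filler is the head noun "chef" (via "who"), at word 7.
(The other dependency links word 2 to a gap after word 17.)

7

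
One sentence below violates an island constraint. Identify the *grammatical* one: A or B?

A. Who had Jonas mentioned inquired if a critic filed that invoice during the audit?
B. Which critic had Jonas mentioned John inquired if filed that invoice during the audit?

A

In B, the wh-phrase is extracted from inside a wh-island (introduced by "if"), which blocks movement.
In A, the extraction path crosses only that-complement boundaries, which are transparent.
So A is grammatical.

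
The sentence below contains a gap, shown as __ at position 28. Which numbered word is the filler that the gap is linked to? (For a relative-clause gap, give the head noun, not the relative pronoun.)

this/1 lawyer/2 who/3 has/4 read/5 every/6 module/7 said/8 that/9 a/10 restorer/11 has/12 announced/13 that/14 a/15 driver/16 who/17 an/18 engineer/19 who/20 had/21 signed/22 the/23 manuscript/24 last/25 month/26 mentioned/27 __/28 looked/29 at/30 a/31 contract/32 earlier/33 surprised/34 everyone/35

16

The gap at 28 is the subject of "looked", inside a relative clause.
The relative pronoun is "who" (word 17); it is bound by the head noun immediately before it.
Its filler is the head noun "driver", at word 16.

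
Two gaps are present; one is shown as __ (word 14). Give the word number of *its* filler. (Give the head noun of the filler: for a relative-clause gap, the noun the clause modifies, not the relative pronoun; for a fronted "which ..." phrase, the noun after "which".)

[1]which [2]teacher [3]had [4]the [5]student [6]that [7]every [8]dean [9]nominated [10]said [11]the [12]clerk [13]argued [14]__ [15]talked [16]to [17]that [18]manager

2

The marked gap is the subject of "talked".
Its filler is the fronted wh-phrase "which teacher", at word 2.
(The other dependency links word 5 to a gap after word 9.)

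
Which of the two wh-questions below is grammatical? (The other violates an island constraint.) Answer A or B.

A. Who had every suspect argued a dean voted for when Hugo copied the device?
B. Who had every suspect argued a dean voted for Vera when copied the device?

In B, the wh-phrase is extracted from inside an adjunct island (introduced by "when"), which blocks movement.
In A, the extraction path crosses only that-complement boundaries, which are transparent.
So A is grammatical.

A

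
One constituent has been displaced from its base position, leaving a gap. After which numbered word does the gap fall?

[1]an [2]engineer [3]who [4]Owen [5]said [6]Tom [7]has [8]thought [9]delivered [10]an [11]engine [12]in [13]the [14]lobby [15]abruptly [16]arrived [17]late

The displaced element is "an engineer" (word 2).
It is linked across 2 clause boundaries (Ø → Ø).
It functions as the subject of "delivered", so the gap sits immediately after word 8 ("thought").
Base order: Owen said Tom has thought an engineer delivered an engine in the lobby abruptly.

8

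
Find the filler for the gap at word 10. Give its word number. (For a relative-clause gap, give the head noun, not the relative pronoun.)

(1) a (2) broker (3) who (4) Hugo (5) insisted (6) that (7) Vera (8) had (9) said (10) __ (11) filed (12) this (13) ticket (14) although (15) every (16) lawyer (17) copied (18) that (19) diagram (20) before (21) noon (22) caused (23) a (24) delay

The gap at 10 is the subject of "filed", inside a relative clause.
The relative pronoun is "who" (word 3); it is bound by the head noun immediately before it.
Its filler is the head noun "broker", at word 2.

2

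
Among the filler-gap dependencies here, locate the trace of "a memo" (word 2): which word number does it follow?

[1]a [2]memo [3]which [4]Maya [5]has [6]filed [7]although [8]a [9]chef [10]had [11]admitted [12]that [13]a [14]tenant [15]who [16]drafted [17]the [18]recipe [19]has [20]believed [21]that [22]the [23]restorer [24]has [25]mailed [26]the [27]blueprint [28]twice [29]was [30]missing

6

The displaced element is "a memo" (word 2).
It functions as the direct object of "filed", so the gap sits immediately after word 6 ("filed").
Base order: Maya has filed a memo although a chef had admitted that a tenant who drafted the recipe has believed that the restorer has mailed the blueprint twice.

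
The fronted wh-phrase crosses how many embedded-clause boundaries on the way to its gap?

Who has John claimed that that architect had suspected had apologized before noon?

"who" is extracted from the subject of "apologized".
Boundaries crossed, outermost first: [that], [Ø] — 2 in total.

2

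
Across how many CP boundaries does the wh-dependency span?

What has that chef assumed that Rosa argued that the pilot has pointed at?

2

"what" is extracted from the PP object of "pointed".
Boundaries crossed, outermost first: [that], [that] — 2 in total.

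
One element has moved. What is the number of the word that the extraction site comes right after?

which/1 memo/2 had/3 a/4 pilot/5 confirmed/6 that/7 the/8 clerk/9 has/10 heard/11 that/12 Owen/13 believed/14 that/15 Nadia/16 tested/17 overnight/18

The displaced element is "which memo" (word 2).
It is linked across 3 clause boundaries (that → that → that).
It functions as the direct object of "tested", so the gap sits immediately after word 17 ("tested").
Base order: A pilot had confirmed that the clerk has heard that Owen believed that Nadia tested which memo overnight.

17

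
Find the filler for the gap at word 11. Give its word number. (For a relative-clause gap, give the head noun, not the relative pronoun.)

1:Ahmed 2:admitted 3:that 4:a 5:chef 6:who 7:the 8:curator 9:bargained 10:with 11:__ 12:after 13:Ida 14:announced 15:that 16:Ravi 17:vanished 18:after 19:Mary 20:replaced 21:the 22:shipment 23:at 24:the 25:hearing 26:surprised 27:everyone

5

The gap at 11 is the prepositional object of "bargained", inside a relative clause.
The relative pronoun is "who" (word 6); it is bound by the head noun immediately before it.
Its filler is the head noun "chef", at word 5.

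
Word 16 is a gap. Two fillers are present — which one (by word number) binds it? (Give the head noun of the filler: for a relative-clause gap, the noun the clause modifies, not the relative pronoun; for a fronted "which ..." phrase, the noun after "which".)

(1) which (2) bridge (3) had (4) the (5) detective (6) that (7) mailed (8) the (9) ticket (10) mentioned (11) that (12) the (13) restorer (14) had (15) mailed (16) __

2

The marked gap is the direct object of "mailed".
Its filler is the fronted wh-phrase "which bridge", at word 2.
(The other dependency links word 5 to a gap after word 6.)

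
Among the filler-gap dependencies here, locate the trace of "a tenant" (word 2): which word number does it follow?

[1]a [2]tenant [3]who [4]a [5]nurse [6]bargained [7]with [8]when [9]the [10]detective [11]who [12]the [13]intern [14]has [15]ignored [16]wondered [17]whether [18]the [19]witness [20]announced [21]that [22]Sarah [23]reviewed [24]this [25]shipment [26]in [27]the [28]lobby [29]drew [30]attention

7

The displaced element is "a tenant" (word 2).
It functions as the object of the preposition "with" of "bargained", so the gap sits immediately after word 7 ("with").
Base order: A nurse bargained with a tenant when the detective who the intern has ignored wondered whether the witness announced that Sarah reviewed this shipment in the lobby.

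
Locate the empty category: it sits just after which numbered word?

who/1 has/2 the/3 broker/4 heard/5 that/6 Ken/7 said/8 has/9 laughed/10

The displaced element is "who" (word 1).
It is linked across 2 clause boundaries (that → Ø).
It functions as the subject of "laughed", so the gap sits immediately after word 8 ("said").
Base order: The broker has heard that Ken said who has laughed.

8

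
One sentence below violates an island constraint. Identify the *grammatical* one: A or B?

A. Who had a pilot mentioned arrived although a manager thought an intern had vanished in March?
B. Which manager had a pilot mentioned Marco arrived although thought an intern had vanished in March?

A

In B, the wh-phrase is extracted from inside an adjunct island (introduced by "although"), which blocks movement.
In A, the extraction path crosses only that-complement boundaries, which are transparent.
So A is grammatical.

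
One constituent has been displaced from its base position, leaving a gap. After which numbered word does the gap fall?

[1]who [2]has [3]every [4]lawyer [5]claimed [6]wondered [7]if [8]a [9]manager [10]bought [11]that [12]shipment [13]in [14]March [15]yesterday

5

The displaced element is "who" (word 1).
It is linked across 1 clause boundary (Ø).
It functions as the subject of "wondered", so the gap sits immediately after word 5 ("claimed").
Base order: Every lawyer has claimed that who wondered if a manager bought that shipment in March yesterday.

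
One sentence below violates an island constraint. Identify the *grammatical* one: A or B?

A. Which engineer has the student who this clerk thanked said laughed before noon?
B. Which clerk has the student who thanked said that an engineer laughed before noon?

A

In B, the wh-phrase is extracted from inside a complex-NP island (relative clause) (introduced by "who"), which blocks movement.
In A, the extraction path crosses only that-complement boundaries, which are transparent.
So A is grammatical.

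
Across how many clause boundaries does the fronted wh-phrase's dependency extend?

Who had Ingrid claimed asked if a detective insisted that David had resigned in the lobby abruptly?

"who" is extracted from the subject of "asked".
Boundaries crossed, outermost first: [Ø] — 1 in total.

1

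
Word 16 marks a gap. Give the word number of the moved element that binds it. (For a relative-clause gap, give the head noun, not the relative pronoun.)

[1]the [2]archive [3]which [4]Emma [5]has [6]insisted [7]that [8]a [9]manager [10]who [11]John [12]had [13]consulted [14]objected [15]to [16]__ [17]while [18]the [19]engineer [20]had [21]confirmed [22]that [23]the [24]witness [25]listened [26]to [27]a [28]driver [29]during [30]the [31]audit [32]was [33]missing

The gap at 16 is the prepositional object of "objected", inside a relative clause.
The relative pronoun is "which" (word 3); it is bound by the head noun immediately before it.
Its filler is the head noun "archive", at word 2.

2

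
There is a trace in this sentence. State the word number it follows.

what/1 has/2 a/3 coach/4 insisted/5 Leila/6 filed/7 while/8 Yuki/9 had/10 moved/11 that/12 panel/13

7

The displaced element is "what" (word 1).
It is linked across 1 clause boundary (Ø).
It functions as the direct object of "filed", so the gap sits immediately after word 7 ("filed").
Base order: A coach has insisted Leila filed what while Yuki had moved that panel.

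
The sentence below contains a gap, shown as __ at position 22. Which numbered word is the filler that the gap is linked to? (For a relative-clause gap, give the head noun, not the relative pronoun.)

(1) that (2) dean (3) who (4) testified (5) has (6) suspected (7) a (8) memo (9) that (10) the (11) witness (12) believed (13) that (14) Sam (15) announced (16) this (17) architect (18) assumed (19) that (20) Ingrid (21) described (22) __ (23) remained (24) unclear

The gap at 22 is the object of "described", inside a relative clause.
The relative pronoun is "that" (word 9); it is bound by the head noun immediately before it.
Its filler is the head noun "memo", at word 8.

8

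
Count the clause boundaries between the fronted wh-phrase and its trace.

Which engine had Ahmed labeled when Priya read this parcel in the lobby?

0

"which engine" originates inside the matrix clause — no clause boundary is crossed.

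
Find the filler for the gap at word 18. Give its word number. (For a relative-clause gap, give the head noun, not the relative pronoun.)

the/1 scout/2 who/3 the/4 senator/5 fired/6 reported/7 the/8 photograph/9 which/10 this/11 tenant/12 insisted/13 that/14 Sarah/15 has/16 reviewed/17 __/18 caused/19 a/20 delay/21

The gap at 18 is the object of "reviewed", inside a relative clause.
The relative pronoun is "which" (word 10); it is bound by the head noun immediately before it.
Its filler is the head noun "photograph", at word 9.

9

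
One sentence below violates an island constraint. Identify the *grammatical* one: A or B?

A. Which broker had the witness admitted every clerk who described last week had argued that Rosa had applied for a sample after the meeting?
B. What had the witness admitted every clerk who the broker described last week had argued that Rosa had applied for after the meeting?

B

In A, the wh-phrase is extracted from inside a complex-NP island (relative clause) (introduced by "who"), which blocks movement.
In B, the extraction path crosses only that-complement boundaries, which are transparent.
So B is grammatical.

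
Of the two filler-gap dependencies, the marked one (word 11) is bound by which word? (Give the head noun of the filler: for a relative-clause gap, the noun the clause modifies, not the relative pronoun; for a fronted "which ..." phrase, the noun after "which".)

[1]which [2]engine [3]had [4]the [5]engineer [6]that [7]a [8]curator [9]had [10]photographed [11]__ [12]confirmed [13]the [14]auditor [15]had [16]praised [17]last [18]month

5

The marked gap is inside the relative clause, the direct object of "photographed".
Its filler is the head noun "engineer" (via "that"), at word 5.
(The other dependency links word 2 to a gap after word 16.)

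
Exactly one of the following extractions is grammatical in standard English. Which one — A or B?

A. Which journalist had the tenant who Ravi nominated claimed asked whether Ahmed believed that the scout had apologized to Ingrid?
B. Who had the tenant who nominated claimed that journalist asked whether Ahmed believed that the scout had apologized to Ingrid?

In B, the wh-phrase is extracted from inside a complex-NP island (relative clause) (introduced by "who"), which blocks movement.
In A, the extraction path crosses only that-complement boundaries, which are transparent.
So A is grammatical.

A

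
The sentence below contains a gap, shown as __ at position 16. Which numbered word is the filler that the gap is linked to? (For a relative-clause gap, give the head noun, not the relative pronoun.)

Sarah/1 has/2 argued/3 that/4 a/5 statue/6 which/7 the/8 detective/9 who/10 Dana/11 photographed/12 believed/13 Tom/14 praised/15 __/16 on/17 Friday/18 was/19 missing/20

The gap at 16 is the object of "praised", inside a relative clause.
The relative pronoun is "which" (word 7); it is bound by the head noun immediately before it.
Its filler is the head noun "statue", at word 6.

6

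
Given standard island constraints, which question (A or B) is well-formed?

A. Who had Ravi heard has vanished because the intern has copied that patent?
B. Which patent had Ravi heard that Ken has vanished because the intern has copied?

A

In B, the wh-phrase is extracted from inside an adjunct island (introduced by "because"), which blocks movement.
In A, the extraction path crosses only that-complement boundaries, which are transparent.
So A is grammatical.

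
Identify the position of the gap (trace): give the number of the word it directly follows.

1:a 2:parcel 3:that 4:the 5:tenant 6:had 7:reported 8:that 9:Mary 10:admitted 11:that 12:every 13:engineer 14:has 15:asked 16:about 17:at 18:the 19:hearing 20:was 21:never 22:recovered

16

The displaced element is "a parcel" (word 2).
It is linked across 2 clause boundaries (that → that).
It functions as the object of the preposition "about" of "asked", so the gap sits immediately after word 16 ("about").
Base order: The tenant had reported that Mary admitted that every engineer has asked about a parcel at the hearing.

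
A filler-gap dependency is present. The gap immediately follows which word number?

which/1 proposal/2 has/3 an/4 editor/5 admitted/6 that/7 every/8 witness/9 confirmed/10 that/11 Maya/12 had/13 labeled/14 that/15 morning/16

The displaced element is "which proposal" (word 2).
It is linked across 2 clause boundaries (that → that).
It functions as the direct object of "labeled", so the gap sits immediately after word 14 ("labeled").
Base order: An editor has admitted that every witness confirmed that Maya had labeled which proposal that morning.

14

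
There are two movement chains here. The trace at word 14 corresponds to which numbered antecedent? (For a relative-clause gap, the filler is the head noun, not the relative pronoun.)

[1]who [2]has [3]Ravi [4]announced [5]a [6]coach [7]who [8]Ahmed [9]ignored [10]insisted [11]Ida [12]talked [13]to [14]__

1

The marked gap is the object of the preposition "to" of "talked".
Its filler is the fronted wh-phrase "who", at word 1.
(The other dependency links word 6 to a gap after word 9.)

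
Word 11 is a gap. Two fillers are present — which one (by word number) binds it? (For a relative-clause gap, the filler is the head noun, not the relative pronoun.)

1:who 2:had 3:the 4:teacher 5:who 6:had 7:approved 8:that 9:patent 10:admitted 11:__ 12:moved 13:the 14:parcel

1

The marked gap is the subject of "moved".
Its filler is the fronted wh-phrase "who", at word 1.
(The other dependency links word 4 to a gap after word 5.)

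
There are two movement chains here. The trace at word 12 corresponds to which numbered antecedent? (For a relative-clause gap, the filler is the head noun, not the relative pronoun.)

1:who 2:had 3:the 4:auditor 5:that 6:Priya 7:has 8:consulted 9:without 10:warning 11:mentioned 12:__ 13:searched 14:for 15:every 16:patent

The marked gap is the subject of "searched".
Its filler is the fronted wh-phrase "who", at word 1.
(The other dependency links word 4 to a gap after word 8.)

1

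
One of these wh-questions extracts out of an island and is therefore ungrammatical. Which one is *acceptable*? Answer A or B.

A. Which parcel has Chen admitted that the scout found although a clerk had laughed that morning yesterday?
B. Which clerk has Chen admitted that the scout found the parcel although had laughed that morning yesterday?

A

In B, the wh-phrase is extracted from inside an adjunct island (introduced by "although"), which blocks movement.
In A, the extraction path crosses only that-complement boundaries, which are transparent.
So A is grammatical.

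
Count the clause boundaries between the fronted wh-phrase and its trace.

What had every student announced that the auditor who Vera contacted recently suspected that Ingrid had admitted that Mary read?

"what" is extracted from the object of "read".
Boundaries crossed, outermost first: [that], [that], [that] — 3 in total.

3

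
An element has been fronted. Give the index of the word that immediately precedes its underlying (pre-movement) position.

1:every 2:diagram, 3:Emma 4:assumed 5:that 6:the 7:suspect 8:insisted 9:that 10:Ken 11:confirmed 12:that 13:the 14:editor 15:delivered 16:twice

The displaced element is "every diagram" (word 2).
It is linked across 3 clause boundaries (that → that → that).
It functions as the direct object of "delivered", so the gap sits immediately after word 15 ("delivered").
Base order: Emma assumed that the suspect insisted that Ken confirmed that the editor delivered every diagram twice.

15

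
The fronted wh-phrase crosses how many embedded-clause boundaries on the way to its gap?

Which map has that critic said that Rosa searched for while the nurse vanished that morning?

1

"which map" is extracted from the PP object of "searched".
Boundaries crossed, outermost first: [that] — 1 in total.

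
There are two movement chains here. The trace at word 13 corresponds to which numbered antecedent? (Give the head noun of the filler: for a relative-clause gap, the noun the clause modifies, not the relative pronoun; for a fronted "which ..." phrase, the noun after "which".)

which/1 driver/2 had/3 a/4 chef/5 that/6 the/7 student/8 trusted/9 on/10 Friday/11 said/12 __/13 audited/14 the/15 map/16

2

The marked gap is the subject of "audited".
Its filler is the fronted wh-phrase "which driver", at word 2.
(The other dependency links word 5 to a gap after word 9.)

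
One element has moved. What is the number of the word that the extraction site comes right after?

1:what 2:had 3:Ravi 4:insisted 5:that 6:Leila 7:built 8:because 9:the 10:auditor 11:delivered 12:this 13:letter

The displaced element is "what" (word 1).
It is linked across 1 clause boundary (that).
It functions as the direct object of "built", so the gap sits immediately after word 7 ("built").
Base order: Ravi had insisted that Leila built what because the auditor delivered this letter.

7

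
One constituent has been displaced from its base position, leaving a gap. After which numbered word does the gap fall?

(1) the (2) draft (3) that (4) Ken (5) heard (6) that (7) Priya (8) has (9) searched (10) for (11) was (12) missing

The displaced element is "the draft" (word 2).
It is linked across 1 clause boundary (that).
It functions as the object of the preposition "for" of "searched", so the gap sits immediately after word 10 ("for").
Base order: Ken heard that Priya has searched for the draft.

10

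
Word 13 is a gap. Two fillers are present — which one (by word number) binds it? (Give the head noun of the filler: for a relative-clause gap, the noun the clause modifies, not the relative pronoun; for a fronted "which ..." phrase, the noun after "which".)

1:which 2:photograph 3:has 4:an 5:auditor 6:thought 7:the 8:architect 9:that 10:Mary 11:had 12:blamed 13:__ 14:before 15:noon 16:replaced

8

The marked gap is inside the relative clause, the direct object of "blamed".
Its filler is the head noun "architect" (via "that"), at word 8.
(The other dependency links word 2 to a gap after word 16.)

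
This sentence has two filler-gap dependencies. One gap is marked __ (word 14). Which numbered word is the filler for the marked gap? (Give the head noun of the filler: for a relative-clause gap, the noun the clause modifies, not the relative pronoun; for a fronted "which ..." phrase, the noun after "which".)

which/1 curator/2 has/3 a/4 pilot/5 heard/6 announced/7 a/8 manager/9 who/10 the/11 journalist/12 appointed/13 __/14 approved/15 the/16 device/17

9

The marked gap is inside the relative clause, the direct object of "appointed".
Its filler is the head noun "manager" (via "who"), at word 9.
(The other dependency links word 2 to a gap after word 6.)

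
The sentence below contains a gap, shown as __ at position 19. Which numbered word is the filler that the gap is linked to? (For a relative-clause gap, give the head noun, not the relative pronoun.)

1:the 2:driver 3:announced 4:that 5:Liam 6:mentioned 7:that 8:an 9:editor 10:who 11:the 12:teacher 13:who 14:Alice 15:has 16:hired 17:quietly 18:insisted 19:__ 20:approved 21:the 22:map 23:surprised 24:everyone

9

The gap at 19 is the subject of "approved", inside a relative clause.
The relative pronoun is "who" (word 10); it is bound by the head noun immediately before it.
Its filler is the head noun "editor", at word 9.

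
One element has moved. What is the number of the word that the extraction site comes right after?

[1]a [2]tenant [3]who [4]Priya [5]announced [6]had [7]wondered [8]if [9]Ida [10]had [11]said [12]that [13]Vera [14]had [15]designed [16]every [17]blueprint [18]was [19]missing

5

The displaced element is "a tenant" (word 2).
It is linked across 1 clause boundary (Ø).
It functions as the subject of "wondered", so the gap sits immediately after word 5 ("announced").
Base order: Priya announced that a tenant had wondered if Ida had said that Vera had designed every blueprint.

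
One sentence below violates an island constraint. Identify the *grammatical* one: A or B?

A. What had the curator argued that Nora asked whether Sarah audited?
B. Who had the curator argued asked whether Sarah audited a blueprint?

B

In A, the wh-phrase is extracted from inside a wh-island (introduced by "whether"), which blocks movement.
In B, the extraction path crosses only that-complement boundaries, which are transparent.
So B is grammatical.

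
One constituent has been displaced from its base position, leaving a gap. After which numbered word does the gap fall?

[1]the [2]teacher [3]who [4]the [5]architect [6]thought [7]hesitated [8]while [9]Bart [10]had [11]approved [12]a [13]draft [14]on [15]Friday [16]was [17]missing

6

The displaced element is "the teacher" (word 2).
It is linked across 1 clause boundary (Ø).
It functions as the subject of "hesitated", so the gap sits immediately after word 6 ("thought").
Base order: The architect thought that the teacher hesitated while Bart had approved a draft on Friday.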